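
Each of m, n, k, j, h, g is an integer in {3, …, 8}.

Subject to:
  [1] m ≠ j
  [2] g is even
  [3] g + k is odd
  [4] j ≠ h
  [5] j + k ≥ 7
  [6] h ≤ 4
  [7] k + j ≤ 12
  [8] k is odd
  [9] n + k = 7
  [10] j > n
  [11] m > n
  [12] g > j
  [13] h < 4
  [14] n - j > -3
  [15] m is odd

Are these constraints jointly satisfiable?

One satisfying assignment is m = 7, n = 4, k = 3, j = 6, h = 3, g = 8.
For the less obvious constraints — constraint 5: j + k = 9; constraint 7: k + j = 9; constraint 9: n + k = 7 — and the others hold by inspection.

Satisfiable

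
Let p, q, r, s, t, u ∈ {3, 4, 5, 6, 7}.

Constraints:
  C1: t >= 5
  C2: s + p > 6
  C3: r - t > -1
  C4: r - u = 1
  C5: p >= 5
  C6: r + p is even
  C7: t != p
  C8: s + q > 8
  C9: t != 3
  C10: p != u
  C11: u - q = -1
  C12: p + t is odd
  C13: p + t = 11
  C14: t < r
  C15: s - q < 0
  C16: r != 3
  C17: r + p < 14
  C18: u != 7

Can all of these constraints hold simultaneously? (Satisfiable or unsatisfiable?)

The assignment p = 5, q = 7, r = 7, s = 4, t = 6, u = 6 works:
  constraint 2 holds since s + p = 9.
  constraint 3 holds since r - t = 1.
The rest check out directly.

Satisfiable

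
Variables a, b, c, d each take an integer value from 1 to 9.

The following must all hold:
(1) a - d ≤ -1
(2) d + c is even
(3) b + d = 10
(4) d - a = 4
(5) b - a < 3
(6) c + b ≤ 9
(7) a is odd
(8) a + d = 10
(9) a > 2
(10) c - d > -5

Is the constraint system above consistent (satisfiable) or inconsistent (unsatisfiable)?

Satisfiable

Take a = 3, b = 3, c = 3, d = 7. Then constraint 1: a - d = -4; constraint 3: b + d = 10, and every other listed constraint is also met.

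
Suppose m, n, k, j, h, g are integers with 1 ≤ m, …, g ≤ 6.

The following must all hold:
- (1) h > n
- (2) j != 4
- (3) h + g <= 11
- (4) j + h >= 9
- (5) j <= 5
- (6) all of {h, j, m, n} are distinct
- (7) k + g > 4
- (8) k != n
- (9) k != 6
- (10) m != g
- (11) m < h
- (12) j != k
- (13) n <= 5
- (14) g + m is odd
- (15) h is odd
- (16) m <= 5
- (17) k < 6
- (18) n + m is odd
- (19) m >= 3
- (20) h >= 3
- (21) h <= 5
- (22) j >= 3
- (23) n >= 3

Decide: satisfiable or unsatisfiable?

Unsatisfiable

Constraints 5, 13, 16, 19, 20, 21, 22, and 23 confine each of h, j, m, n to the 3 values {3, …, 5}.
Constraint 6 requires all 4 of them to be distinct, but only 3 values are available — impossible by the pigeonhole principle.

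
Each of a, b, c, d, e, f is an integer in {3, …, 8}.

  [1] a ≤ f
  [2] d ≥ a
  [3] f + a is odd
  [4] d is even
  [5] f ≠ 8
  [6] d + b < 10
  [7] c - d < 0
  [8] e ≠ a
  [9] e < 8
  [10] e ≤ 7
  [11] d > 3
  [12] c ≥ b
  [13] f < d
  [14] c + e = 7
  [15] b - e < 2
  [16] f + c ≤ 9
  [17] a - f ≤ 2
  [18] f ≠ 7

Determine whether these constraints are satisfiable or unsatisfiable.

Satisfiable

Try a = 3, b = 3, c = 3, d = 6, e = 4, f = 4.
Check constraint 6: d + b = 9; constraint 7: c - d = -3. The remaining constraints are straightforward to verify.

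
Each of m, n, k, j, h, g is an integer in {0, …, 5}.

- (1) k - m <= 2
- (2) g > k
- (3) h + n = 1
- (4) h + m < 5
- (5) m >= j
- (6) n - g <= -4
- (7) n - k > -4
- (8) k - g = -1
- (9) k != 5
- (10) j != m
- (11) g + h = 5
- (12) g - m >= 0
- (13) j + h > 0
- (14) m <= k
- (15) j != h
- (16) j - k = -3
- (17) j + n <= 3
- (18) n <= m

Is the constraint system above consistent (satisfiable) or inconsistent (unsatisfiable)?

Setting (m, n, k, j, h, g) = (1, 0, 3, 0, 1, 4) satisfies everything: constraint 1: k - m = 2; constraint 3: h + n = 1, and the others follow.

Satisfiable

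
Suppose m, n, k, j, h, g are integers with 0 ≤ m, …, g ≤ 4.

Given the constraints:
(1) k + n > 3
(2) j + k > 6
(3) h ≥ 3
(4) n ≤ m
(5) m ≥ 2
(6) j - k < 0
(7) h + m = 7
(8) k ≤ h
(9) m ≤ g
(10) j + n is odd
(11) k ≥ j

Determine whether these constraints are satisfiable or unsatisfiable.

Satisfiable

Take m = 3, n = 2, k = 4, j = 3, h = 4, g = 3. Then constraint 1: k + n = 6; constraint 2: j + k = 7; constraint 6: j - k = -1, and every other listed constraint is also met.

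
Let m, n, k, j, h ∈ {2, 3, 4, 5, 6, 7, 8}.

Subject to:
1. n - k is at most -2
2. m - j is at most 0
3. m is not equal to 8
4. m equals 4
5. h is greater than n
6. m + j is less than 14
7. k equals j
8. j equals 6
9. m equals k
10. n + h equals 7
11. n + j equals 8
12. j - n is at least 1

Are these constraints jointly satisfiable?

Constraint 4 fixes m = 4 and constraint 8 fixes j = 6. Constraints 7 and 9 give m = k = j, so m = j. But 4 ≠ 6 — contradiction.

Unsatisfiable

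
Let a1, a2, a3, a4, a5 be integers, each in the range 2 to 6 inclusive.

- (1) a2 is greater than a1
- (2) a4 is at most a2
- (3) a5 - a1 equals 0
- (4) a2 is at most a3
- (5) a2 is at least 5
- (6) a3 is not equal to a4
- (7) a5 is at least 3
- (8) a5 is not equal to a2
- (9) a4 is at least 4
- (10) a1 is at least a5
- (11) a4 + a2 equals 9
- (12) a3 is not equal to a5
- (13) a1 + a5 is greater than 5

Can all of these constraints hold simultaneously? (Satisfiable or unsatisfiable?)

Satisfiable

Take a1 = 4, a2 = 5, a3 = 5, a4 = 4, a5 = 4. Then constraint 3: a5 - a1 = 0; constraint 11: a4 + a2 = 9; constraint 13: a1 + a5 = 8, and every other listed constraint is also met.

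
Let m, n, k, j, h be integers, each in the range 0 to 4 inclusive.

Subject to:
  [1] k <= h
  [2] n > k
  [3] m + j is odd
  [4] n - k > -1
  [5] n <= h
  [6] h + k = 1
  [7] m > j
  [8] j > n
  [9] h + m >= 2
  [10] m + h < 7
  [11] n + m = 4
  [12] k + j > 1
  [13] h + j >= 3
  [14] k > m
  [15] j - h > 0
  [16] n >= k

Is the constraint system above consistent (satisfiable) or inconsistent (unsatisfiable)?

Unsatisfiable

Constraints 5, 7, 14, 15, and 16 give h < j, j < m, m < k, k ≤ n, n ≤ h. Chaining: h < j < m < k ≤ n ≤ h, which forces h < h — impossible.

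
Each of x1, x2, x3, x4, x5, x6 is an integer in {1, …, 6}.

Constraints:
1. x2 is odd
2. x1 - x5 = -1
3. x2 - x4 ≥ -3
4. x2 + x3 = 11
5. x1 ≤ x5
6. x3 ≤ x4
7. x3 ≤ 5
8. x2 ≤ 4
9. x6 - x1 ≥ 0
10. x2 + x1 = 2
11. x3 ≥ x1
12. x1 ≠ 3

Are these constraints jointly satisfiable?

From constraint 8: x2 ≤ 4. From constraint 7: x3 ≤ 5. Hence x2 + x3 ≤ 9. But constraint 4 requires x2 + x3 = 11, and 11 > 9. Contradiction.

Unsatisfiable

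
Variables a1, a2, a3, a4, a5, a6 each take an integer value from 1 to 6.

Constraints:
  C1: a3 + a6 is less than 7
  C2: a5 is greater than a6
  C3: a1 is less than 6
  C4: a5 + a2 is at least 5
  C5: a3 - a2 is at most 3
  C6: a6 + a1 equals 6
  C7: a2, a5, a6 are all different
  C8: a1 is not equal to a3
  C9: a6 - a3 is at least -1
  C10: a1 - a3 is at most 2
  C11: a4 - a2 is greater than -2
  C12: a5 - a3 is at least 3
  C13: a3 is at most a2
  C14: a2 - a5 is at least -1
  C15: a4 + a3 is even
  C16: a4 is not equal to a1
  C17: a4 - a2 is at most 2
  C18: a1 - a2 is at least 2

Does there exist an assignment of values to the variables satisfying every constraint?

Unsatisfiable

Constraints 10, 12, 14, and 18 give a2 − a5 ≥ -1, a5 − a3 ≥ 3, a3 − a1 ≥ -2, a1 − a2 ≥ 2.
Adding all 4 inequalities: the left sides telescope to 0, and the right sides sum to (-1) + 3 + (-2) + 2 = 2. So 0 ≥ 2, which is false.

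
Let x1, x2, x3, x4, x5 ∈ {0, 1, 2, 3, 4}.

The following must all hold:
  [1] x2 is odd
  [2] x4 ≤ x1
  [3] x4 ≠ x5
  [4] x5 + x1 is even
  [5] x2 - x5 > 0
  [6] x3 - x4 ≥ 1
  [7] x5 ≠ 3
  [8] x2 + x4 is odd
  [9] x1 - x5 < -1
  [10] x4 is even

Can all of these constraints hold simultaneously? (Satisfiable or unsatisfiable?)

Satisfiable

Setting (x1, x2, x3, x4, x5) = (0, 3, 2, 0, 2) satisfies everything: constraint 5: x2 - x5 = 1; constraint 6: x3 - x4 = 2; constraint 9: x1 - x5 = -2, and the others follow.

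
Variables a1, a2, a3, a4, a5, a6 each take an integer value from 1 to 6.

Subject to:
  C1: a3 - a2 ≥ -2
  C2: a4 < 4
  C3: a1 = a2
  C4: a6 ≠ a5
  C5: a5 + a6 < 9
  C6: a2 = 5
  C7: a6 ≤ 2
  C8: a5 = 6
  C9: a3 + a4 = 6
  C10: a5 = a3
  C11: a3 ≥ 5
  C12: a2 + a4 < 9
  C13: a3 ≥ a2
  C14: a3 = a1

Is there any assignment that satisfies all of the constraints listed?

Unsatisfiable

Constraint 8 fixes a5 = 6 and constraint 6 fixes a2 = 5. Constraints 3, 10, and 14 give a5 = a3 = a1 = a2, so a5 = a2. But 6 ≠ 5 — contradiction.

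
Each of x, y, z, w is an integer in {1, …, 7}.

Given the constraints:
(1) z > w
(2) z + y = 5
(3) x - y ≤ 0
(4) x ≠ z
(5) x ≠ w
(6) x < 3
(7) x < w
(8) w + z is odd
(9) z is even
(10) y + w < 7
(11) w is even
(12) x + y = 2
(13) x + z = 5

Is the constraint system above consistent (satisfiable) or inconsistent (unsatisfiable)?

Unsatisfiable

Constraint 11 makes w even and constraint 9 makes z even, so w + z must be even. Constraint 8 says w + z is odd — contradiction.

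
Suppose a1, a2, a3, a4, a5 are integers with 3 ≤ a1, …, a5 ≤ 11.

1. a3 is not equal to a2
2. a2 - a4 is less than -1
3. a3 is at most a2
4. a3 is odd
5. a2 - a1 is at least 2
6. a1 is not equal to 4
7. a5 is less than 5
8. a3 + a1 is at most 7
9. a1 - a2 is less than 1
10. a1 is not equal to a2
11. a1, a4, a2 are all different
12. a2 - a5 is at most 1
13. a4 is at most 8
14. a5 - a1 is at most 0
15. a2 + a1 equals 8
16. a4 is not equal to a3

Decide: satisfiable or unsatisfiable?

Constraints 5, 12, and 14 give a1 − a5 ≥ 0, a5 − a2 ≥ -1, a2 − a1 ≥ 2.
Adding all 3 inequalities: the left sides telescope to 0, and the right sides sum to 0 + (-1) + 2 = 1. So 0 ≥ 1, which is false.

Unsatisfiable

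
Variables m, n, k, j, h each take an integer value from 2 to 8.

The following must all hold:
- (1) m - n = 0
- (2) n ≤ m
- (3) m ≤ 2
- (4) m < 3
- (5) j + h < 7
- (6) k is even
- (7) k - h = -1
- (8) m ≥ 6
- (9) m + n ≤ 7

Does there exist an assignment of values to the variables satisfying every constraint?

From constraint 8: m ≥ 6. From constraint 4: m ≤ 2. But 2 < 6, so no value of m works.

Unsatisfiable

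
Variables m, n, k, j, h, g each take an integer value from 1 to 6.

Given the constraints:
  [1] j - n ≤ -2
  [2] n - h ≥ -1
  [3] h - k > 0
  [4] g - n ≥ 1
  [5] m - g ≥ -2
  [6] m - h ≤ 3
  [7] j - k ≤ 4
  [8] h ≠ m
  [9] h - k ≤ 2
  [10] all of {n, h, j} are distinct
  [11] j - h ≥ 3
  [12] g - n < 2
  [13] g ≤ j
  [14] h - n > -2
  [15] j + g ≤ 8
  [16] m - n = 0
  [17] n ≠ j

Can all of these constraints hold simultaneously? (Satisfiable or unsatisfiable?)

Unsatisfiable

Constraints 1, 4, 5, 6, and 11 give h − m ≥ -3, m − g ≥ -2, g − n ≥ 1, n − j ≥ 2, j − h ≥ 3.
Adding all 5 inequalities: the left sides telescope to 0, and the right sides sum to (-3) + (-2) + 1 + 2 + 3 = 1. So 0 ≥ 1, which is false.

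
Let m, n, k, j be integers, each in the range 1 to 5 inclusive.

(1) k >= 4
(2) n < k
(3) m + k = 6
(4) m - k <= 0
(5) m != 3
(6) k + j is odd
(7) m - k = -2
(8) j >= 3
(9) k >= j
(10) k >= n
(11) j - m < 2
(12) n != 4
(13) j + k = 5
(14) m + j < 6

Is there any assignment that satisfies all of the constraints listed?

From constraint 8: j ≥ 3. From constraint 1: k ≥ 4. Hence j + k ≥ 7. But constraint 13 requires j + k = 5, and 5 < 7. Contradiction.

Unsatisfiable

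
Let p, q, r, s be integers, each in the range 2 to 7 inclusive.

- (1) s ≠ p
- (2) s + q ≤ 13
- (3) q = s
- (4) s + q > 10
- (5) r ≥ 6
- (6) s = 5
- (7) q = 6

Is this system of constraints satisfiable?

Constraint 7 fixes q = 6 and constraint 6 fixes s = 5, but constraint 3 requires q = s. Since 6 ≠ 5, contradiction.

Unsatisfiable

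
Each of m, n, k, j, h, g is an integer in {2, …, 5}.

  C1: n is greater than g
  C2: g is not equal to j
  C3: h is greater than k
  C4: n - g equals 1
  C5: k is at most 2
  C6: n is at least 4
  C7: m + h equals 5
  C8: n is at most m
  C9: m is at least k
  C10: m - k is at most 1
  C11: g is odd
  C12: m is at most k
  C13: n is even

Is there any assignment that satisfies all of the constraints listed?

From constraints 6 and 8: m ≥ n and n ≥ 4, so m ≥ 4. From constraints 5 and 12: m ≤ k and k ≤ 2, so m ≤ 2. But 2 < 4, so no value of m works.

Unsatisfiable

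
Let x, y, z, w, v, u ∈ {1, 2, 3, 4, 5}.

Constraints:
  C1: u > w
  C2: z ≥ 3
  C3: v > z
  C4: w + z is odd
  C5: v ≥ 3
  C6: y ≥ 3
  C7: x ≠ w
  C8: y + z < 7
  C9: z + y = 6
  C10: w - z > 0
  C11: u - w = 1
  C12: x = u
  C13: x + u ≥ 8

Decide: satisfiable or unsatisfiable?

The assignment x = 5, y = 3, z = 3, w = 4, v = 5, u = 5 works:
  constraint 8 holds since y + z = 6.
  constraint 9 holds since z + y = 6.
The rest check out directly.

Satisfiable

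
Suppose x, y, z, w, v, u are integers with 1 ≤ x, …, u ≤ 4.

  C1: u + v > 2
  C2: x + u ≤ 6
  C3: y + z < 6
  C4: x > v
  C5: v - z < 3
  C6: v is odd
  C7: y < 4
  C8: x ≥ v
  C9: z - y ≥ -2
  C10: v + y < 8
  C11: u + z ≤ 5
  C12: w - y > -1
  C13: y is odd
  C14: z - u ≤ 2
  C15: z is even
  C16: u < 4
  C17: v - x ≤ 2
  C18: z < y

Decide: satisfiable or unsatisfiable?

Satisfiable

Take x = 4, y = 3, z = 2, w = 3, v = 3, u = 1. Then constraint 1: u + v = 4; constraint 2: x + u = 5; constraint 3: y + z = 5, and every other listed constraint is also met.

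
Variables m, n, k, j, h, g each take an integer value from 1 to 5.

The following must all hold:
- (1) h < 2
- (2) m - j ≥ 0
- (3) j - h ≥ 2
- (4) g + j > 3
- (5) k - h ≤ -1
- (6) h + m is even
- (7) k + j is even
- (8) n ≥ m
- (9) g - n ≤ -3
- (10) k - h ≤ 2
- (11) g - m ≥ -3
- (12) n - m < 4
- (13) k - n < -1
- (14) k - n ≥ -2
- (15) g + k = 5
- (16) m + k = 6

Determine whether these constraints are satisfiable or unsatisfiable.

Unsatisfiable

Constraints 2, 3, 5, 9, 11, and 14 give h − k ≥ 1, k − n ≥ -2, n − g ≥ 3, g − m ≥ -3, m − j ≥ 0, j − h ≥ 2.
Adding all 6 inequalities: the left sides telescope to 0, and the right sides sum to 1 + (-2) + 3 + (-3) + 0 + 2 = 1. So 0 ≥ 1, which is false.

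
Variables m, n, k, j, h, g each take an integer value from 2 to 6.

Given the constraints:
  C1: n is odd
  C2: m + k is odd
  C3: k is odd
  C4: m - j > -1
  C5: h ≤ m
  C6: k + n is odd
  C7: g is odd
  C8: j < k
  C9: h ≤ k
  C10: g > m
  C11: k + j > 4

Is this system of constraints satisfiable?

Constraint 3 makes k odd and constraint 1 makes n odd, so k + n must be even. Constraint 6 says k + n is odd — contradiction.

Unsatisfiable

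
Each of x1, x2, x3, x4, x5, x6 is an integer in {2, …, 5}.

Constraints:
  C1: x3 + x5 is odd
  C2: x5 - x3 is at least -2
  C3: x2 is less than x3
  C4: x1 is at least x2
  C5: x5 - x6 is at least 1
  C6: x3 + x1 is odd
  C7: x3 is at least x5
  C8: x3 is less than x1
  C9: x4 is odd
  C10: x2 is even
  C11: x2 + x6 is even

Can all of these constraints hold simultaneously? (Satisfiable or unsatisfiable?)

Satisfiable

The assignment x1 = 5, x2 = 2, x3 = 4, x4 = 3, x5 = 3, x6 = 2 works:
  constraint 1 holds since x3 + x5 = 7 is odd.
  constraint 2 holds since x5 - x3 = -1.
  constraint 5 holds since x5 - x6 = 1.
The rest check out directly.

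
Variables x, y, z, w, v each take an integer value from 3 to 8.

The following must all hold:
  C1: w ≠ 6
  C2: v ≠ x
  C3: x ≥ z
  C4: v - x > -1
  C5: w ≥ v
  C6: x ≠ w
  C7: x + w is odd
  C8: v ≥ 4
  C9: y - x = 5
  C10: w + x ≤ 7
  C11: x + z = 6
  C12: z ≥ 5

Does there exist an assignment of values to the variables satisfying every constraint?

From constraints 5 and 8: w ≥ v ≥ 4. From constraints 3 and 12: x ≥ z ≥ 5. Hence w + x ≥ 9. But constraint 10 requires w + x ≤ 7, and 7 < 9. Contradiction.

Unsatisfiable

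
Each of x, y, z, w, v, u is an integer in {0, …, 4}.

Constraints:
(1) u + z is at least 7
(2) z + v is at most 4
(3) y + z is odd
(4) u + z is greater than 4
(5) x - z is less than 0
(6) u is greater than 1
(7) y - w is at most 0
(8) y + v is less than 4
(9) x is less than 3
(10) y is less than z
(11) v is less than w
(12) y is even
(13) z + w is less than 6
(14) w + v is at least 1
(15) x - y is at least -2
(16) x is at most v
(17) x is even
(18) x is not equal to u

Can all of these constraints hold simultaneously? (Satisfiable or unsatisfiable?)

Satisfiable

Take x = 0, y = 0, z = 3, w = 2, v = 1, u = 4. Then constraint 1: u + z = 7; constraint 2: z + v = 4; constraint 4: u + z = 7, and every other listed constraint is also met.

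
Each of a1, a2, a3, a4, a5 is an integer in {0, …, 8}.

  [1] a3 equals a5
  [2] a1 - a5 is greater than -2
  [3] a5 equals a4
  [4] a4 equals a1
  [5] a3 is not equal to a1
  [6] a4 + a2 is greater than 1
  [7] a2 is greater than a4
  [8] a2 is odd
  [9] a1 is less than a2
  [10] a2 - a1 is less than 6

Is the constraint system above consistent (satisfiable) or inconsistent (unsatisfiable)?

From constraints 1, 3, and 4, a3 = a5 = a4 = a1, so a3 = a1. But constraint 5 says a3 ≠ a1. Contradiction.

Unsatisfiable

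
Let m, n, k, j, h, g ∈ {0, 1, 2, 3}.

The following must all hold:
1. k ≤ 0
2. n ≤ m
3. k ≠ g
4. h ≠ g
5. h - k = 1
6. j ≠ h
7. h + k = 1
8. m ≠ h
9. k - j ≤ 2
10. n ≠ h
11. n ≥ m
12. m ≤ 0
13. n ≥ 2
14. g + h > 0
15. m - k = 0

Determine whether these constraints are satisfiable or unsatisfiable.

From constraints 2 and 13: m ≥ n and n ≥ 2, so m ≥ 2. From constraint 12: m ≤ 0. But 0 < 2, so no value of m works.

Unsatisfiable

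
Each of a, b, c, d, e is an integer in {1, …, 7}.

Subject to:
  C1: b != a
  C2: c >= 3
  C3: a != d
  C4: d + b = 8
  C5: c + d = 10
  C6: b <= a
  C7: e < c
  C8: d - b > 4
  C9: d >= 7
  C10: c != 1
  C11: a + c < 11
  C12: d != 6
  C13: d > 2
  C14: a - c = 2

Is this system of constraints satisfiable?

One satisfying assignment is a = 5, b = 1, c = 3, d = 7, e = 1.
For the less obvious constraints — constraint 4: d + b = 8; constraint 5: c + d = 10 — and the others hold by inspection.

Satisfiable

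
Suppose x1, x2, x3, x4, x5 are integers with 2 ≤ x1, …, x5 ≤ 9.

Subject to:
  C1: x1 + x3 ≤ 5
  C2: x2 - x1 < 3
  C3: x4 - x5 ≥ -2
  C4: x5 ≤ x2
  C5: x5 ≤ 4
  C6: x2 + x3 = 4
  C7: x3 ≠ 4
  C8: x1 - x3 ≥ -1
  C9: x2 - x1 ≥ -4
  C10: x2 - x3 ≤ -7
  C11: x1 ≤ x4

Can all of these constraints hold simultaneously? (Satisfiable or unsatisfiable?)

Constraints 8, 9, and 10 give x2 − x1 ≥ -4, x1 − x3 ≥ -1, x3 − x2 ≥ 7.
Adding all 3 inequalities: the left sides telescope to 0, and the right sides sum to (-4) + (-1) + 7 = 2. So 0 ≥ 2, which is false.

Unsatisfiable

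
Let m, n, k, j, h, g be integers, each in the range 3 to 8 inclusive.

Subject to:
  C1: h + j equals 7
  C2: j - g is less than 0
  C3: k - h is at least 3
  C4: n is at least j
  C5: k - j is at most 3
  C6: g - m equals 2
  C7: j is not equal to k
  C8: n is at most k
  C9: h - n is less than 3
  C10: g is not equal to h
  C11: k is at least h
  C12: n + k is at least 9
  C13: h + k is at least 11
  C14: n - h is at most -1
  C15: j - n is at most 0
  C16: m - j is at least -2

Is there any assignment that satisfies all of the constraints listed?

Unsatisfiable

Constraints 3, 5, 14, and 15 give k − h ≥ 3, h − n ≥ 1, n − j ≥ 0, j − k ≥ -3.
Adding all 4 inequalities: the left sides telescope to 0, and the right sides sum to 3 + 1 + 0 + (-3) = 1. So 0 ≥ 1, which is false.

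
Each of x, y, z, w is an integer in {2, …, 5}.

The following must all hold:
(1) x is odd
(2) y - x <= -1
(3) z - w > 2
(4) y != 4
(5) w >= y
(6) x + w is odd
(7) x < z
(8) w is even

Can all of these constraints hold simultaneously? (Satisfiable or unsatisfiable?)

One satisfying assignment is x = 3, y = 2, z = 5, w = 2.
For the less obvious constraints — constraint 1: x = 3 is odd; constraint 2: y - x = -1; constraint 3: z - w = 3 — and the others hold by inspection.

Satisfiable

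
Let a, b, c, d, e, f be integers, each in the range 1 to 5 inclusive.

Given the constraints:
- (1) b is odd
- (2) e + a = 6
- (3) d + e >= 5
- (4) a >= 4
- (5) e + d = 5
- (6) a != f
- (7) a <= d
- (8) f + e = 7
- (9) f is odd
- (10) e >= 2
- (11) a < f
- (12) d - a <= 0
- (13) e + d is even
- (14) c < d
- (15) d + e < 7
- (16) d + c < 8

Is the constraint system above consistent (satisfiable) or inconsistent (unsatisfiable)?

From constraint 10: e ≥ 2. From constraints 4 and 7: d ≥ a ≥ 4. Hence e + d ≥ 6. But constraint 5 requires e + d = 5, and 5 < 6. Contradiction.

Unsatisfiable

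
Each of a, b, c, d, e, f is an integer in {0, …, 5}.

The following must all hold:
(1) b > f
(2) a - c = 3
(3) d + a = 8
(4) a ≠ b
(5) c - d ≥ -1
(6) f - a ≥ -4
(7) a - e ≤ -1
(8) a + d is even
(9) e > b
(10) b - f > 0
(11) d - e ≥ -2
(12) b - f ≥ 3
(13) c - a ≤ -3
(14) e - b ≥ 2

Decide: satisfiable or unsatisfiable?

Constraints 5, 6, 11, 12, 13, and 14 give d − e ≥ -2, e − b ≥ 2, b − f ≥ 3, f − a ≥ -4, a − c ≥ 3, c − d ≥ -1.
Adding all 6 inequalities: the left sides telescope to 0, and the right sides sum to (-2) + 2 + 3 + (-4) + 3 + (-1) = 1. So 0 ≥ 1, which is false.

Unsatisfiable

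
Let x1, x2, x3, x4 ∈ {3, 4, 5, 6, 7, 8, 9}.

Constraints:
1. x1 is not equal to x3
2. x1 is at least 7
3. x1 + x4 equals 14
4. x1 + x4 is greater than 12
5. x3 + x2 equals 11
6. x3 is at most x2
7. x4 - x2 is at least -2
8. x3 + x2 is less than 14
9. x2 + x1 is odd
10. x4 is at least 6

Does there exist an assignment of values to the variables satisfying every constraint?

Satisfiable

The assignment x1 = 7, x2 = 6, x3 = 5, x4 = 7 works:
  constraint 3 holds since x1 + x4 = 14.
  constraint 4 holds since x1 + x4 = 14.
The rest check out directly.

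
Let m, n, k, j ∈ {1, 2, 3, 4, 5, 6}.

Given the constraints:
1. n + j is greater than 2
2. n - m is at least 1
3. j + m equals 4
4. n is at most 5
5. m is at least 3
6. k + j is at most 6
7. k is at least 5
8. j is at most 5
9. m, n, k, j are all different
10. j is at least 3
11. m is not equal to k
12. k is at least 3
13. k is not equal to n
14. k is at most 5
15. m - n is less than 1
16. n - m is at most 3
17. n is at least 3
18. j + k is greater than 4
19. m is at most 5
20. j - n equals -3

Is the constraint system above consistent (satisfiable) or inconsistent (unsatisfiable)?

Constraints 4, 5, 8, 10, 12, 14, 17, and 19 confine each of m, n, k, j to the 3 values {3, …, 5}.
Constraint 9 requires all 4 of them to be distinct, but only 3 values are available — impossible by the pigeonhole principle.

Unsatisfiable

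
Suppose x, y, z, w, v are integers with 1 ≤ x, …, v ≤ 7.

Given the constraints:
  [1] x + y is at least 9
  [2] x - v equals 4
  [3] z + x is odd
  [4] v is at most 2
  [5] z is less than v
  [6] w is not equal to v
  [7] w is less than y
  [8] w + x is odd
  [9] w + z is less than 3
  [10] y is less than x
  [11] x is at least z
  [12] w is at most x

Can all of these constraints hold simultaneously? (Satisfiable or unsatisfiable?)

Satisfiable

One satisfying assignment is x = 6, y = 4, z = 1, w = 1, v = 2.
For the less obvious constraints — constraint 1: x + y = 10; constraint 2: x - v = 4; constraint 9: w + z = 2 — and the others hold by inspection.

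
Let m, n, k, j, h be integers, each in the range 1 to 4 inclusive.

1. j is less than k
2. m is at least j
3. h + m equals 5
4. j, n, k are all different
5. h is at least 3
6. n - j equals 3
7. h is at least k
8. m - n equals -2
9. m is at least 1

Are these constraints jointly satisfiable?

Satisfiable

The assignment m = 2, n = 4, k = 2, j = 1, h = 3 works:
  constraint 3 holds since h + m = 5.
  constraint 6 holds since n - j = 3.
The rest check out directly.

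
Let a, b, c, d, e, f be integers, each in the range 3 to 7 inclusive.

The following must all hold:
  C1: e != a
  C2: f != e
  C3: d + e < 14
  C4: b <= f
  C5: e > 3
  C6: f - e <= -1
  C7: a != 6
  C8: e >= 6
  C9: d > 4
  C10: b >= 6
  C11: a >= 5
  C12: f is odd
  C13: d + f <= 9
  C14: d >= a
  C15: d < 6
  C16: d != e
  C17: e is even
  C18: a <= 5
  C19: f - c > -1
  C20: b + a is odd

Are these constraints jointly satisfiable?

Unsatisfiable

From constraints 11 and 14: d ≥ a ≥ 5. From constraints 4 and 10: f ≥ b ≥ 6. Hence d + f ≥ 11. But constraint 13 requires d + f ≤ 9, and 9 < 11. Contradiction.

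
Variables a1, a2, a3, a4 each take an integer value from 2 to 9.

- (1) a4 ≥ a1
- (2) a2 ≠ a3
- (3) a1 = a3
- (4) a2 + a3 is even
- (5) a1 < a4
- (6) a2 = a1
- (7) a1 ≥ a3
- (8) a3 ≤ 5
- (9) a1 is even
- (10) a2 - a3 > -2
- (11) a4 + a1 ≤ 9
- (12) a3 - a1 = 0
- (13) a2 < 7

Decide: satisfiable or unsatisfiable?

From constraints 3 and 6, a2 = a1 = a3, so a2 = a3. But constraint 2 says a2 ≠ a3. Contradiction.

Unsatisfiable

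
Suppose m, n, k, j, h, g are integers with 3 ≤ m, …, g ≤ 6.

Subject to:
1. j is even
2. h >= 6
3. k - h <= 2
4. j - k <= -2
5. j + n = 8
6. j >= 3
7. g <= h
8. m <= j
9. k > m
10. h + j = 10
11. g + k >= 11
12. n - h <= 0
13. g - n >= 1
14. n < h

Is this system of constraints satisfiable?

One satisfying assignment is m = 3, n = 4, k = 6, j = 4, h = 6, g = 6.
For the less obvious constraints — constraint 3: k - h = 0; constraint 4: j - k = -2 — and the others hold by inspection.

Satisfiable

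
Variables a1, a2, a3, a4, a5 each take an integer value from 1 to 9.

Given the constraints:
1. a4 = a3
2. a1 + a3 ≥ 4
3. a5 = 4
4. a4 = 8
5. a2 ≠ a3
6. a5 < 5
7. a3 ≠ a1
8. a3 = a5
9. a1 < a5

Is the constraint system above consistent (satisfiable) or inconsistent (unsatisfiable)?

Unsatisfiable

Constraint 4 fixes a4 = 8 and constraint 3 fixes a5 = 4. Constraints 1 and 8 give a4 = a3 = a5, so a4 = a5. But 8 ≠ 4 — contradiction.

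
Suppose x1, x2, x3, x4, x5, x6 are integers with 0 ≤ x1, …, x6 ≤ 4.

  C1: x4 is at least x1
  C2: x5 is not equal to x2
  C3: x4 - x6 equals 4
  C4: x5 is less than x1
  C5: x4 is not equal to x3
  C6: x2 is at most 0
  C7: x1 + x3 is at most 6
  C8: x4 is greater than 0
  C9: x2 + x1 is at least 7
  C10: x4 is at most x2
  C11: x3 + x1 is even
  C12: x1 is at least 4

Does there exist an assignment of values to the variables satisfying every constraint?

Unsatisfiable

From constraints 1 and 12: x4 ≥ x1 and x1 ≥ 4, so x4 ≥ 4. From constraints 6 and 10: x4 ≤ x2 and x2 ≤ 0, so x4 ≤ 0. But 0 < 4, so no value of x4 works.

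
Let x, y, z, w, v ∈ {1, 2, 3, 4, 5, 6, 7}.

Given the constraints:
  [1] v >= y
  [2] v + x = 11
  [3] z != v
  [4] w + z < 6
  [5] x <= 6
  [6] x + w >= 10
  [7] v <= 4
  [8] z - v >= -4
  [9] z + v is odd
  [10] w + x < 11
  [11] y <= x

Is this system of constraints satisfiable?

Unsatisfiable

From constraint 7: v ≤ 4. From constraint 5: x ≤ 6. Hence v + x ≤ 10. But constraint 2 requires v + x = 11, and 11 > 10. Contradiction.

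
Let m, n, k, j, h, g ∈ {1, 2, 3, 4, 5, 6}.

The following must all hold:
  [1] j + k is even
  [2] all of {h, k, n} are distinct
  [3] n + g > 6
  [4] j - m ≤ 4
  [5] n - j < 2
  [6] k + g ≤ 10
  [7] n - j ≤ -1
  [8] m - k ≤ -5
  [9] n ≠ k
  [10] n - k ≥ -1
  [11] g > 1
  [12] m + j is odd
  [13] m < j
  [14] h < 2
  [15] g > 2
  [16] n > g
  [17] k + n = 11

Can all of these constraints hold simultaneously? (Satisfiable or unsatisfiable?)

Unsatisfiable

Constraints 4, 7, 8, and 10 give m − j ≥ -4, j − n ≥ 1, n − k ≥ -1, k − m ≥ 5.
Adding all 4 inequalities: the left sides telescope to 0, and the right sides sum to (-4) + 1 + (-1) + 5 = 1. So 0 ≥ 1, which is false.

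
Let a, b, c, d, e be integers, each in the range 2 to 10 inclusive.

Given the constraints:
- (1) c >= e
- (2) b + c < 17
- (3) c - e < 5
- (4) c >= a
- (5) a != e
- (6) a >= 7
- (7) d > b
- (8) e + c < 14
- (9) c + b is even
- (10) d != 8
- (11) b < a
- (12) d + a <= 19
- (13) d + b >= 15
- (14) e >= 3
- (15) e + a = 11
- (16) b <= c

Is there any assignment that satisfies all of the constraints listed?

Setting (a, b, c, d, e) = (7, 6, 8, 9, 4) satisfies everything: constraint 2: b + c = 14; constraint 3: c - e = 4, and the others follow.

Satisfiable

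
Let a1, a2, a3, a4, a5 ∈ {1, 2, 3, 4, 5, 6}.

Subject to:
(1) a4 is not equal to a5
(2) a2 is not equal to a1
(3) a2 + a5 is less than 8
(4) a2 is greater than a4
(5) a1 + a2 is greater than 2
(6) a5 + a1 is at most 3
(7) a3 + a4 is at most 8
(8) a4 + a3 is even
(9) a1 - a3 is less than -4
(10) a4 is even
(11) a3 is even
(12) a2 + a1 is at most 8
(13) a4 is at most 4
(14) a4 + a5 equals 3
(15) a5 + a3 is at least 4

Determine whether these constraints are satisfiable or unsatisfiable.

Satisfiable

Setting (a1, a2, a3, a4, a5) = (1, 4, 6, 2, 1) satisfies everything: constraint 3: a2 + a5 = 5; constraint 5: a1 + a2 = 5, and the others follow.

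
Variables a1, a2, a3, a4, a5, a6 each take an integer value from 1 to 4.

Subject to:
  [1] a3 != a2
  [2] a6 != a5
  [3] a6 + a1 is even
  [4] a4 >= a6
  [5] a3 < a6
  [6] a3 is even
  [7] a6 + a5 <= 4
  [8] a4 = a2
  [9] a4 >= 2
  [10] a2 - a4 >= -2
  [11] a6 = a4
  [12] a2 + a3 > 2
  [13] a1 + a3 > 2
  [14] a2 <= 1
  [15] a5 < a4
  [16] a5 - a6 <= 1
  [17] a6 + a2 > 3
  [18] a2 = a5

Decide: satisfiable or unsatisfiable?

From constraints 8, 11, and 18, a6 = a4 = a2 = a5, so a6 = a5. But constraint 2 says a6 ≠ a5. Contradiction.

Unsatisfiable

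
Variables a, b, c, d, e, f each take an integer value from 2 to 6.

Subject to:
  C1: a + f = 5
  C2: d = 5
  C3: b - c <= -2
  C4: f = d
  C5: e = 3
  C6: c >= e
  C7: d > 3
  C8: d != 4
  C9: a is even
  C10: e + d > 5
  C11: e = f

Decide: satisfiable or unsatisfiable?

Unsatisfiable

Constraint 5 fixes e = 3 and constraint 2 fixes d = 5. Constraints 4 and 11 give e = f = d, so e = d. But 3 ≠ 5 — contradiction.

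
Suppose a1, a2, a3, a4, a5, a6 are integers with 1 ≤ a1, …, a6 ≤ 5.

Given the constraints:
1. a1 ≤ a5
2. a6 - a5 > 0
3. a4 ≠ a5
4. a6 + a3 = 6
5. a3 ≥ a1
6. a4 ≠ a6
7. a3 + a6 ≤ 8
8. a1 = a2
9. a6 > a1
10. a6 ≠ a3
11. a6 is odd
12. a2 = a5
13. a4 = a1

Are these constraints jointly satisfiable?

From constraints 8, 12, and 13, a4 = a1 = a2 = a5, so a4 = a5. But constraint 3 says a4 ≠ a5. Contradiction.

Unsatisfiable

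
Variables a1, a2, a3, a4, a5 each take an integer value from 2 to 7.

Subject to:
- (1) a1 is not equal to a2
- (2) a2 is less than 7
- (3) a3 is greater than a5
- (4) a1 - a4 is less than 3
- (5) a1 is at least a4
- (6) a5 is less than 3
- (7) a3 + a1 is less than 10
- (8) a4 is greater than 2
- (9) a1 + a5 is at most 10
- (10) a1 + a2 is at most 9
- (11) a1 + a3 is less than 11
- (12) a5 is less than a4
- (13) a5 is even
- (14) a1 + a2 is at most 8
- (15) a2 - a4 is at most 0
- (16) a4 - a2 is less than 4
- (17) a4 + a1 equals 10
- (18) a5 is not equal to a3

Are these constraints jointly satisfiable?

Satisfiable

One satisfying assignment is a1 = 5, a2 = 2, a3 = 4, a4 = 5, a5 = 2.
For the less obvious constraints — constraint 4: a1 - a4 = 0; constraint 7: a3 + a1 = 9 — and the others hold by inspection.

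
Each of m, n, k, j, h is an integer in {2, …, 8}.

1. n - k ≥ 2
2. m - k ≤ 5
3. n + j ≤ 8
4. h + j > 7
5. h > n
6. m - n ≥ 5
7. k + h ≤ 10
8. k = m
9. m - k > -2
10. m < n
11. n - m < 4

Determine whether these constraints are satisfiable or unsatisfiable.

Constraints 1, 2, and 6 give k − m ≥ -5, m − n ≥ 5, n − k ≥ 2.
Adding all 3 inequalities: the left sides telescope to 0, and the right sides sum to (-5) + 5 + 2 = 2. So 0 ≥ 2, which is false.

Unsatisfiable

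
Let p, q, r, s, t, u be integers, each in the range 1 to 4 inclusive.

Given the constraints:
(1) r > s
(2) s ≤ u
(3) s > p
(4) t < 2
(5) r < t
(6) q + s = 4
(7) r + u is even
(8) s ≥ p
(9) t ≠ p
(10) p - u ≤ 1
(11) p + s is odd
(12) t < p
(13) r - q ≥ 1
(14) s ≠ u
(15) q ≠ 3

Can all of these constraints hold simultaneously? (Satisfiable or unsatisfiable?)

Unsatisfiable

Constraints 1, 3, 5, and 12 give r < t, t < p, p < s, s < r. Chaining: r < t < p < s < r, which forces r < r — impossible.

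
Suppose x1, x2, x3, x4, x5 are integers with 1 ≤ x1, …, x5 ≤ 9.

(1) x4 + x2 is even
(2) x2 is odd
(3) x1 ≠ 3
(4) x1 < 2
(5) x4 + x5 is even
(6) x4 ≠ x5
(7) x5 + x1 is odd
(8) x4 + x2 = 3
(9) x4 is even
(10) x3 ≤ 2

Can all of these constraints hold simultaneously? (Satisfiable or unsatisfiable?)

Constraint 9 makes x4 even and constraint 2 makes x2 odd, so x4 + x2 must be odd. Constraint 1 says x4 + x2 is even — contradiction.

Unsatisfiable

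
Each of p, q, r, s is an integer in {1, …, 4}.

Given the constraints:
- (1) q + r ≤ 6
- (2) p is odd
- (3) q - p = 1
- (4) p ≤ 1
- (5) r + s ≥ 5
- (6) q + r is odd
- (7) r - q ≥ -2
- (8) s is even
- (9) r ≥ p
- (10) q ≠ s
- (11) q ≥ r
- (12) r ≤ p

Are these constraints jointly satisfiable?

Satisfiable

One satisfying assignment is p = 1, q = 2, r = 1, s = 4.
For the less obvious constraints — constraint 1: q + r = 3; constraint 3: q - p = 1; constraint 5: r + s = 5 — and the others hold by inspection.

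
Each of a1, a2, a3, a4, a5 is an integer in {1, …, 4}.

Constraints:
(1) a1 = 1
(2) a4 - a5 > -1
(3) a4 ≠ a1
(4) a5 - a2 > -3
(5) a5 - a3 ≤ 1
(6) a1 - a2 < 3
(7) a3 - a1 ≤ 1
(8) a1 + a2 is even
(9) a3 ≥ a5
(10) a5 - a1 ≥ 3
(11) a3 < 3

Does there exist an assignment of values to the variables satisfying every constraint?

Unsatisfiable

Constraints 5, 7, and 10 give a1 − a3 ≥ -1, a3 − a5 ≥ -1, a5 − a1 ≥ 3.
Adding all 3 inequalities: the left sides telescope to 0, and the right sides sum to (-1) + (-1) + 3 = 1. So 0 ≥ 1, which is false.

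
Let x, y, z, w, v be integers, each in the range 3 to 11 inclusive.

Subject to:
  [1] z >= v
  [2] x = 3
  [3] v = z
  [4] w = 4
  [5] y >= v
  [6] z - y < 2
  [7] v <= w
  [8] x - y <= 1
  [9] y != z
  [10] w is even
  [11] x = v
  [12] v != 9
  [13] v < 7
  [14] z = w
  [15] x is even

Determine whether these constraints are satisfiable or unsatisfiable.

Unsatisfiable

Constraint 2 fixes x = 3 and constraint 4 fixes w = 4. Constraints 3, 11, and 14 give x = v = z = w, so x = w. But 3 ≠ 4 — contradiction.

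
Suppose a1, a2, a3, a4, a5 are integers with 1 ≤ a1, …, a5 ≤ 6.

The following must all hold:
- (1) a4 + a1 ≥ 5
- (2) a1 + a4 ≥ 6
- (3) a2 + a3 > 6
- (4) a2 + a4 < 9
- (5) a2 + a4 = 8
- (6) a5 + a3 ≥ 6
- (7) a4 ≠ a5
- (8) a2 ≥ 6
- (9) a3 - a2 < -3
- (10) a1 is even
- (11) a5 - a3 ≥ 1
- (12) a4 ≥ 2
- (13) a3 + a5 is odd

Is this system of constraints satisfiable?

Satisfiable

Try a1 = 6, a2 = 6, a3 = 2, a4 = 2, a5 = 5.
Check constraint 1: a4 + a1 = 8; constraint 2: a1 + a4 = 8; constraint 3: a2 + a3 = 8. The remaining constraints are straightforward to verify.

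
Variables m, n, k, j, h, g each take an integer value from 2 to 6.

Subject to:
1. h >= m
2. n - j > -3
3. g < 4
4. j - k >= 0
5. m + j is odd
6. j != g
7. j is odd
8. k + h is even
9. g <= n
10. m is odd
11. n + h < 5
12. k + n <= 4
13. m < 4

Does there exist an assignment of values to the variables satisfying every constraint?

Constraint 10 makes m odd and constraint 7 makes j odd, so m + j must be even. Constraint 5 says m + j is odd — contradiction.

Unsatisfiable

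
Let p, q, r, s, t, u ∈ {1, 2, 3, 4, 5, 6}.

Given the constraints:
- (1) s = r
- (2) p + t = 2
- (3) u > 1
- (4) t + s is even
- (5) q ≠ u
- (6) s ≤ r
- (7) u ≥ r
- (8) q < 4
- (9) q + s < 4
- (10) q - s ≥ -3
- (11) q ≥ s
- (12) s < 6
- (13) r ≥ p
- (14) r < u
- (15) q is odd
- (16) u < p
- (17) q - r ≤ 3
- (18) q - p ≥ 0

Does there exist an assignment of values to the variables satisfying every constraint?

Unsatisfiable

Constraints 13, 14, and 16 give r < u, u < p, p ≤ r. Chaining: r < u < p ≤ r, which forces r < r — impossible.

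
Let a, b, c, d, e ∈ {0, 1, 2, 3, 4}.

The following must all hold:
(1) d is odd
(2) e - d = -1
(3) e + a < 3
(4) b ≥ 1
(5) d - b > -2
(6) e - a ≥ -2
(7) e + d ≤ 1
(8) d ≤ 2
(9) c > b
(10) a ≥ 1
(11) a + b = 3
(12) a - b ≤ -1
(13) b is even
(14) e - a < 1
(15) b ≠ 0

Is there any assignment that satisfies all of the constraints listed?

Satisfiable

Take a = 1, b = 2, c = 4, d = 1, e = 0. Then constraint 2: e - d = -1; constraint 3: e + a = 1, and every other listed constraint is also met.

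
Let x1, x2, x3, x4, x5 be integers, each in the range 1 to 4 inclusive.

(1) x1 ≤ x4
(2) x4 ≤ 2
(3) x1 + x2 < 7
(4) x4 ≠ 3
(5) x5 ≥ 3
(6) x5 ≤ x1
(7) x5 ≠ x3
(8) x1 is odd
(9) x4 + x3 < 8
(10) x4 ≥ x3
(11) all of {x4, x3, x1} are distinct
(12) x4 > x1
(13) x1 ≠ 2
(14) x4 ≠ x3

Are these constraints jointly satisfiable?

From constraints 5 and 6: x1 ≥ x5 and x5 ≥ 3, so x1 ≥ 3. From constraints 1 and 2: x1 ≤ x4 and x4 ≤ 2, so x1 ≤ 2. But 2 < 3, so no value of x1 works.

Unsatisfiable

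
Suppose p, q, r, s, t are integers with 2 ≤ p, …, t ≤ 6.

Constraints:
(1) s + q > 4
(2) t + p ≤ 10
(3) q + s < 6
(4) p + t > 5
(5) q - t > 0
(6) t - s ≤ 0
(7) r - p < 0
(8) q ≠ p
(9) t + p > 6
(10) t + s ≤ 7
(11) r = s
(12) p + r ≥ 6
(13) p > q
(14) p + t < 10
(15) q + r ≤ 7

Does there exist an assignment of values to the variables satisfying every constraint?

Satisfiable

One satisfying assignment is p = 5, q = 3, r = 2, s = 2, t = 2.
For the less obvious constraints — constraint 1: s + q = 5; constraint 2: t + p = 7; constraint 3: q + s = 5 — and the others hold by inspection.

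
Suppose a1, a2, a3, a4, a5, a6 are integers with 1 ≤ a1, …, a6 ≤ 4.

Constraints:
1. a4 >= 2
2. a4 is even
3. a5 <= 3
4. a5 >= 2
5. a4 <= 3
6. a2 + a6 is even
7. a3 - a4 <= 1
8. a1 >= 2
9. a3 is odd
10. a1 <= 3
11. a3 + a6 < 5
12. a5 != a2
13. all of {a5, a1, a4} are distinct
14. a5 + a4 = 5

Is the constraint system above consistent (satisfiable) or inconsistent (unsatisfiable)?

Unsatisfiable

Constraints 1, 3, 4, 5, 8, and 10 confine each of a5, a1, a4 to the 2 values {2, 3}.
Constraint 13 requires all 3 of them to be distinct, but only 2 values are available — impossible by the pigeonhole principle.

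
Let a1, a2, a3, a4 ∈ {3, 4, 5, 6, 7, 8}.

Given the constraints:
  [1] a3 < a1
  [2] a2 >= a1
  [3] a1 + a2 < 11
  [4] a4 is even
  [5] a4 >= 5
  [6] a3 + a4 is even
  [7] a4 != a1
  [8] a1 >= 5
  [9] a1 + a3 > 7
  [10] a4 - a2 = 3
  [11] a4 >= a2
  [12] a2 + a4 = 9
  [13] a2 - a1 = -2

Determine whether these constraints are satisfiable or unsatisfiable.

Unsatisfiable

From constraints 2 and 8: a2 ≥ a1 ≥ 5. From constraint 5: a4 ≥ 5. Hence a2 + a4 ≥ 10. But constraint 12 requires a2 + a4 = 9, and 9 < 10. Contradiction.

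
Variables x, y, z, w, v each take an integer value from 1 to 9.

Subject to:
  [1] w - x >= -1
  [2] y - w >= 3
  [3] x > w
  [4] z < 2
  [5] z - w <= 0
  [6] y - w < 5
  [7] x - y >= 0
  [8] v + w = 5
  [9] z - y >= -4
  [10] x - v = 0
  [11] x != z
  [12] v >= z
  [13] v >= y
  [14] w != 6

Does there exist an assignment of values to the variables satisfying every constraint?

Unsatisfiable

Constraints 1, 2, and 7 give x − y ≥ 0, y − w ≥ 3, w − x ≥ -1.
Adding all 3 inequalities: the left sides telescope to 0, and the right sides sum to 0 + 3 + (-1) = 2. So 0 ≥ 2, which is false.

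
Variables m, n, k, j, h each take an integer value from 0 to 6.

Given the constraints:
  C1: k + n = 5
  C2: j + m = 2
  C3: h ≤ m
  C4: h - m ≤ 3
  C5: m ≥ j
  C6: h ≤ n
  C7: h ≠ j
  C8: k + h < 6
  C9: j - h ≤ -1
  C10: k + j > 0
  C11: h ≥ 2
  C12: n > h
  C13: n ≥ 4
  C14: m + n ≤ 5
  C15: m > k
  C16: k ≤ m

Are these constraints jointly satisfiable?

Unsatisfiable

From constraints 3 and 11: m ≥ h ≥ 2. From constraint 13: n ≥ 4. Hence m + n ≥ 6. But constraint 14 requires m + n ≤ 5, and 5 < 6. Contradiction.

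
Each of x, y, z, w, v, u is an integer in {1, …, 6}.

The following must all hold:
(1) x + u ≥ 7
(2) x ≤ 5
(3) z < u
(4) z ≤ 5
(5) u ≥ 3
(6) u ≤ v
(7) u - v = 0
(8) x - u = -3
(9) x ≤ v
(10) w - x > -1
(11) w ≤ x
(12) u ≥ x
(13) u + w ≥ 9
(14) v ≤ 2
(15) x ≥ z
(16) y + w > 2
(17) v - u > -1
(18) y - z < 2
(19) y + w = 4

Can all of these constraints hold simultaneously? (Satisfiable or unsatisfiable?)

From constraints 6 and 14: u ≤ v ≤ 2. From constraints 2 and 11: w ≤ x ≤ 5. Hence u + w ≤ 7. But constraint 13 requires u + w ≥ 9, and 9 > 7. Contradiction.

Unsatisfiable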